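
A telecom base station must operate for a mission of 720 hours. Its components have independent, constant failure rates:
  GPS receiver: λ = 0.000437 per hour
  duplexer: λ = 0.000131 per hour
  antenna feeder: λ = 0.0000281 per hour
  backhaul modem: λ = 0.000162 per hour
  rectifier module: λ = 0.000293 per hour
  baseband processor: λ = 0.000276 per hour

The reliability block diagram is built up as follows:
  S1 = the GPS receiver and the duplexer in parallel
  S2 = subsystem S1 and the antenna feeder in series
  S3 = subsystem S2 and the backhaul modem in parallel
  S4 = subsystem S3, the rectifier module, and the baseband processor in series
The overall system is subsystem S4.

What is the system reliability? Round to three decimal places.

0.661

R(GPS receiver) = exp(−0.000437 × 720) = 0.73005
R(duplexer) = exp(−0.000131 × 720) = 0.90999
R(antenna feeder) = exp(−0.0000281 × 720) = 0.97997
R(backhaul modem) = exp(−0.000162 × 720) = 0.88991
R(rectifier module) = exp(−0.000293 × 720) = 0.80981
R(baseband processor) = exp(−0.000276 × 720) = 0.81978
Parallel (GPS receiver and duplexer): 1 − (1 − 0.73005)(1 − 0.90999) = 0.97570
Series ([0.97570] and antenna feeder): 0.97570 × 0.97997 = 0.95616
Parallel ([0.95616] and backhaul modem): 1 − (1 − 0.95616)(1 − 0.88991) = 0.99517
Series ([0.99517], rectifier module, and baseband processor): 0.99517 × 0.80981 × 0.81978 = 0.661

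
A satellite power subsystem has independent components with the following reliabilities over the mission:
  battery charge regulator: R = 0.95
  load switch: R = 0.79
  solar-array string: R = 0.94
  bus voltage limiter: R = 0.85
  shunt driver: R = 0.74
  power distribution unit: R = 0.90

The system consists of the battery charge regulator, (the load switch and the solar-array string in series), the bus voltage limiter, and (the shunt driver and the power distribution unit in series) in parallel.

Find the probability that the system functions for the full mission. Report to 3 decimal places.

Series (load switch and solar-array string): 0.79000 × 0.94000 = 0.74260
Series (shunt driver and power distribution unit): 0.74000 × 0.90000 = 0.66600
Parallel (battery charge regulator, [0.74260], bus voltage limiter, and [0.66600]): 1 − (1 − 0.95000)(1 − 0.74260)(1 − 0.85000)(1 − 0.66600) = 0.999

0.999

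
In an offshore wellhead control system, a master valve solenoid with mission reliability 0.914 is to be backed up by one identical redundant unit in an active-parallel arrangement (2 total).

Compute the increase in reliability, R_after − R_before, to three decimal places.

R_before = 0.914
R_after = 1 − (1 − 0.914)^2 = 0.993
ΔR = 0.993 − 0.914 = 0.079

0.079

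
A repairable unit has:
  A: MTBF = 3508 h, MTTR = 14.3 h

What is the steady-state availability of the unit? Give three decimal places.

A(A) = MTBF/(MTBF+MTTR) = 3508/(3508+14.3) = 0.996

0.996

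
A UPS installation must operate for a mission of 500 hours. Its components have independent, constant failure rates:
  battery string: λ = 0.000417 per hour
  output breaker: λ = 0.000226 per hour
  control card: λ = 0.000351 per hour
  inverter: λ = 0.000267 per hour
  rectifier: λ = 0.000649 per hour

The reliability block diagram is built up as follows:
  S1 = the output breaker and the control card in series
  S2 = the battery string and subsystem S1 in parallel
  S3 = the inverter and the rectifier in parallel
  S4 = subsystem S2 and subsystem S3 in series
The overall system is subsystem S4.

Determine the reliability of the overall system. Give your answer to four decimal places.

R(battery string) = exp(−0.000417 × 500) = 0.811801
R(output breaker) = exp(−0.000226 × 500) = 0.893151
R(control card) = exp(−0.000351 × 500) = 0.839037
R(inverter) = exp(−0.000267 × 500) = 0.875027
R(rectifier) = exp(−0.000649 × 500) = 0.722889
Series (output breaker and control card): 0.893151 × 0.839037 = 0.749387
Parallel (battery string and [0.749387]): 1 − (1 − 0.811801)(1 − 0.749387) = 0.952835
Parallel (inverter and rectifier): 1 − (1 − 0.875027)(1 − 0.722889) = 0.965369
Series ([0.952835] and [0.965369]): 0.952835 × 0.965369 = 0.9198

0.9198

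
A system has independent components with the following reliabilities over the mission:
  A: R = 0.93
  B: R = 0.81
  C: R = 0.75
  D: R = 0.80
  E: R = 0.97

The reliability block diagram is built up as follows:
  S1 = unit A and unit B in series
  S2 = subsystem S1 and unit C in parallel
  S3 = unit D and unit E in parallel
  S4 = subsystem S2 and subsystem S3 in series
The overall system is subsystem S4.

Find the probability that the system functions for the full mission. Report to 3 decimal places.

Series (A and B): 0.93000 × 0.81000 = 0.75330
Parallel ([0.75330] and C): 1 − (1 − 0.75330)(1 − 0.75000) = 0.93833
Parallel (D and E): 1 − (1 − 0.80000)(1 − 0.97000) = 0.99400
Series ([0.93833] and [0.99400]): 0.93833 × 0.99400 = 0.933

0.933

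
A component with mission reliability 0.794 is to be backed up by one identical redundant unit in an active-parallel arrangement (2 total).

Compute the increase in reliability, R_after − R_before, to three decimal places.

R_before = 0.794
R_after = 1 − (1 − 0.794)^2 = 0.958
ΔR = 0.958 − 0.794 = 0.164

0.164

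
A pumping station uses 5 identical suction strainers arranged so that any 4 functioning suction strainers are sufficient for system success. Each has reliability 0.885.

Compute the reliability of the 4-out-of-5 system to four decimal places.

0.8956

R = Σ_{i=4}^{5} C(5,i) p^i (1−p)^{5−i} with p = 0.885
C(5,4)·0.885^4·0.115^1 = 0.352729
C(5,5)·0.885^5·0.115^0 = 0.542896
Sum = 0.8956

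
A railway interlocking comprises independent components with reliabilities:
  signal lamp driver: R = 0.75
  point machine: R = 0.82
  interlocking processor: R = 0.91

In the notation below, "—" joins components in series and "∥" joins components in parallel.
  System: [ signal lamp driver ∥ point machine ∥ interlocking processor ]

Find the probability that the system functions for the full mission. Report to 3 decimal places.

Parallel (signal lamp driver, point machine, and interlocking processor): 1 − (1 − 0.75000)(1 − 0.82000)(1 − 0.91000) = 0.996

0.996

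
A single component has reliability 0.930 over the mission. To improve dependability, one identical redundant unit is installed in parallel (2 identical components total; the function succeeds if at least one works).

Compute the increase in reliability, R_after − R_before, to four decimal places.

R_before = 0.930
R_after = 1 − (1 − 0.930)^2 = 0.9951
ΔR = 0.9951 − 0.930 = 0.0651

0.0651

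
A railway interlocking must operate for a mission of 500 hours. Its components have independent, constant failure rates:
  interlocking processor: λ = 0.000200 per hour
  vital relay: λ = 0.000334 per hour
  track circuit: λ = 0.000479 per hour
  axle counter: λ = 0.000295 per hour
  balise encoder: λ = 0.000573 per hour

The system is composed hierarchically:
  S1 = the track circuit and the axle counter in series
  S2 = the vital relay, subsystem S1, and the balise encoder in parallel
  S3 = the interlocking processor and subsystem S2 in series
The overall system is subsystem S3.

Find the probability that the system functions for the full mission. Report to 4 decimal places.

R(interlocking processor) = exp(−0.000200 × 500) = 0.904837
R(vital relay) = exp(−0.000334 × 500) = 0.846200
R(track circuit) = exp(−0.000479 × 500) = 0.787021
R(axle counter) = exp(−0.000295 × 500) = 0.862862
R(balise encoder) = exp(−0.000573 × 500) = 0.750887
Series (track circuit and axle counter): 0.787021 × 0.862862 = 0.679091
Parallel (vital relay, [0.679091], and balise encoder): 1 − (1 − 0.846200)(1 − 0.679091)(1 − 0.750887) = 0.987705
Series (interlocking processor and [0.987705]): 0.904837 × 0.987705 = 0.8937

0.8937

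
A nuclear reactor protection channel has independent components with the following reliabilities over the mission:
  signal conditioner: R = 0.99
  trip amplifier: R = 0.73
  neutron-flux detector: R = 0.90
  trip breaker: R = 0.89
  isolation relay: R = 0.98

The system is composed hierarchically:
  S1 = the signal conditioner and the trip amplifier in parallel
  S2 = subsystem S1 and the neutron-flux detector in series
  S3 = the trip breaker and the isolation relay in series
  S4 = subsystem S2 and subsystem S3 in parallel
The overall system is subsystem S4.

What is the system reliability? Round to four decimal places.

0.9869

Parallel (signal conditioner and trip amplifier): 1 − (1 − 0.990000)(1 − 0.730000) = 0.997300
Series ([0.997300] and neutron-flux detector): 0.997300 × 0.900000 = 0.897570
Series (trip breaker and isolation relay): 0.890000 × 0.980000 = 0.872200
Parallel ([0.897570] and [0.872200]): 1 − (1 − 0.897570)(1 − 0.872200) = 0.9869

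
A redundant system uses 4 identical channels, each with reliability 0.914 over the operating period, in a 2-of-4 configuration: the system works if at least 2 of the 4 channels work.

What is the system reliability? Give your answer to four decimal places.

0.9976

R = Σ_{i=2}^{4} C(4,i) p^i (1−p)^{4−i} with p = 0.914
C(4,2)·0.914^2·0.086^2 = 0.037072
C(4,3)·0.914^3·0.086^1 = 0.262662
C(4,4)·0.914^4·0.086^0 = 0.697886
Sum = 0.9976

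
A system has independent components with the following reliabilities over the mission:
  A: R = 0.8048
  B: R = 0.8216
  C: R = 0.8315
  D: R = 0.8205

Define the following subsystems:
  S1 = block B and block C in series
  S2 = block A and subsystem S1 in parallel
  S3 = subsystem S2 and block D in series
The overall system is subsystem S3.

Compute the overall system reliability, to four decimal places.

0.7698

Series (B and C): 0.821600 × 0.831500 = 0.683160
Parallel (A and [0.683160]): 1 − (1 − 0.804800)(1 − 0.683160) = 0.938153
Series ([0.938153] and D): 0.938153 × 0.820500 = 0.7698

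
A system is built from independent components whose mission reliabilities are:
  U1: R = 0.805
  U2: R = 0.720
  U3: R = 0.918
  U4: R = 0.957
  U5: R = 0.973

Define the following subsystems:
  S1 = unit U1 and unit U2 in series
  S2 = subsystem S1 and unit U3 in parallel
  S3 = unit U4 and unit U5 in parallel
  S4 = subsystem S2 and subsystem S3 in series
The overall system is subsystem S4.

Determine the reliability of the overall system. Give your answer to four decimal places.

0.9644

Series (U1 and U2): 0.805000 × 0.720000 = 0.579600
Parallel ([0.579600] and U3): 1 − (1 − 0.579600)(1 − 0.918000) = 0.965527
Parallel (U4 and U5): 1 − (1 − 0.957000)(1 − 0.973000) = 0.998839
Series ([0.965527] and [0.998839]): 0.965527 × 0.998839 = 0.9644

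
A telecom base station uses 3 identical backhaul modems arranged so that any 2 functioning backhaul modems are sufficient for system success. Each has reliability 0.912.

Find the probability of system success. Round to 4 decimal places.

0.9781

R = Σ_{i=2}^{3} C(3,i) p^i (1−p)^{3−i} with p = 0.912
C(3,2)·0.912^2·0.088^1 = 0.219580
C(3,3)·0.912^3·0.088^0 = 0.758551
Sum = 0.9781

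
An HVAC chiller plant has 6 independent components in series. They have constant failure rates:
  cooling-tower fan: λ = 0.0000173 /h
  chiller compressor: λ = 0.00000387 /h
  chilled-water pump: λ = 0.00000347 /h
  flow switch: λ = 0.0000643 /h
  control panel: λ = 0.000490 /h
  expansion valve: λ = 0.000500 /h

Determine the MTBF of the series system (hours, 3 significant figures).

Series of exponential components: λ_sys = Σ λ_i
λ_sys = 0.0000173 + 0.00000387 + 0.00000347 + 0.0000643 + 0.000490 + 0.000500 = 1.0789e-03 /h
MTBF = 1 / λ_sys = 927 h

927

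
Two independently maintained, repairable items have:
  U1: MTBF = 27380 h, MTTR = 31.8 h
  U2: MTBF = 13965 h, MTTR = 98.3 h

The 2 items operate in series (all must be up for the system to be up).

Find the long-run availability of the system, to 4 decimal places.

A(U1) = MTBF/(MTBF+MTTR) = 27380/(27380+31.8) = 0.998840
A(U2) = MTBF/(MTBF+MTTR) = 13965/(13965+98.3) = 0.993010
Series availability: 0.998840 × 0.993010 = 0.9919

0.9919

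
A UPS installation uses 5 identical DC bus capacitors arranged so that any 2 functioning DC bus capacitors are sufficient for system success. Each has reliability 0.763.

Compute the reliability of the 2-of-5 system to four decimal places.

0.9872

R = Σ_{i=2}^{5} C(5,i) p^i (1−p)^{5−i} with p = 0.763
C(5,2)·0.763^2·0.237^3 = 0.077499
C(5,3)·0.763^3·0.237^2 = 0.249500
C(5,4)·0.763^4·0.237^1 = 0.401621
C(5,5)·0.763^5·0.237^0 = 0.258597
Sum = 0.9872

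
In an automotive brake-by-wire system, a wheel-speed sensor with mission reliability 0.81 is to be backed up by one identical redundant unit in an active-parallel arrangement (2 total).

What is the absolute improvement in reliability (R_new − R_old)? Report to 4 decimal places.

R_before = 0.81
R_after = 1 − (1 − 0.81)^2 = 0.9639
ΔR = 0.9639 − 0.81 = 0.1539

0.1539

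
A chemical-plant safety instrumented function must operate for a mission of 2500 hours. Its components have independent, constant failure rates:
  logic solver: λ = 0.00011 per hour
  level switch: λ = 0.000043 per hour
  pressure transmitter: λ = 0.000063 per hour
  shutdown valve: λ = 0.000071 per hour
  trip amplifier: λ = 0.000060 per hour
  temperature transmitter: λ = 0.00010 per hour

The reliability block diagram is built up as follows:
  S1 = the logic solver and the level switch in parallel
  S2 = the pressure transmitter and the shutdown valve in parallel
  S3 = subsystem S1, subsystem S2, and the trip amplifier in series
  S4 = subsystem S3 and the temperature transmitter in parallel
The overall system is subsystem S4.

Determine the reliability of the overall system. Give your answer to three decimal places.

0.960

R(logic solver) = exp(−0.00011 × 2500) = 0.75957
R(level switch) = exp(−0.000043 × 2500) = 0.89808
R(pressure transmitter) = exp(−0.000063 × 2500) = 0.85428
R(shutdown valve) = exp(−0.000071 × 2500) = 0.83736
R(trip amplifier) = exp(−0.000060 × 2500) = 0.86071
R(temperature transmitter) = exp(−0.00010 × 2500) = 0.77880
Parallel (logic solver and level switch): 1 − (1 − 0.75957)(1 − 0.89808) = 0.97550
Parallel (pressure transmitter and shutdown valve): 1 − (1 − 0.85428)(1 − 0.83736) = 0.97630
Series ([0.97550], [0.97630], and trip amplifier): 0.97550 × 0.97630 × 0.86071 = 0.81972
Parallel ([0.81972] and temperature transmitter): 1 − (1 − 0.81972)(1 − 0.77880) = 0.960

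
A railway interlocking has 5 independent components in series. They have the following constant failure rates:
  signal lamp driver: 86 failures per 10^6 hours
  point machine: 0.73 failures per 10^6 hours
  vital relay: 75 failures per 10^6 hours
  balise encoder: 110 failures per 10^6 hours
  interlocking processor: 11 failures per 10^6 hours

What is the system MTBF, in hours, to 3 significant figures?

Series of exponential components: λ_sys = Σ λ_i
λ_sys = 0.000086 + 0.00000073 + 0.000075 + 0.00011 + 0.000011 = 2.8273e-04 /h
MTBF = 1 / λ_sys = 3540 h

3540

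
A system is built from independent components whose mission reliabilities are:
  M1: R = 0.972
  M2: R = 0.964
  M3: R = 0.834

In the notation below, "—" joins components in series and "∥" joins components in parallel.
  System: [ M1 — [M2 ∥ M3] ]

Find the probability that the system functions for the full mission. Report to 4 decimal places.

0.9662

Parallel (M2 and M3): 1 − (1 − 0.964000)(1 − 0.834000) = 0.994024
Series (M1 and [0.994024]): 0.972000 × 0.994024 = 0.9662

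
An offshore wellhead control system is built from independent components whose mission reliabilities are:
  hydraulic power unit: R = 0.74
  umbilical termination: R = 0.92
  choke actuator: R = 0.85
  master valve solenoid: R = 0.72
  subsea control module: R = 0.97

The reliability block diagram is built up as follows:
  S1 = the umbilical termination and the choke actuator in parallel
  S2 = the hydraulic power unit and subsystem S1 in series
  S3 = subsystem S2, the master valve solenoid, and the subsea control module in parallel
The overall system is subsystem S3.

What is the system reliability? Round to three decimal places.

Parallel (umbilical termination and choke actuator): 1 − (1 − 0.92000)(1 − 0.85000) = 0.98800
Series (hydraulic power unit and [0.98800]): 0.74000 × 0.98800 = 0.73112
Parallel ([0.73112], master valve solenoid, and subsea control module): 1 − (1 − 0.73112)(1 − 0.72000)(1 − 0.97000) = 0.998

0.998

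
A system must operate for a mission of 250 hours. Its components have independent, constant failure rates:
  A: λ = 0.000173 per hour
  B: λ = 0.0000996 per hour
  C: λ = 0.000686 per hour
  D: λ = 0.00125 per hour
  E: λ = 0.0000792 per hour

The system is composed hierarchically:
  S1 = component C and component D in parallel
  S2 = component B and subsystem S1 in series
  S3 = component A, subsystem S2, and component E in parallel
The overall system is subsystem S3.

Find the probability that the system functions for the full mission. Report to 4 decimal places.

R(A) = exp(−0.000173 × 250) = 0.957672
R(B) = exp(−0.0000996 × 250) = 0.975407
R(C) = exp(−0.000686 × 250) = 0.842400
R(D) = exp(−0.00125 × 250) = 0.731616
R(E) = exp(−0.0000792 × 250) = 0.980395
Parallel (C and D): 1 − (1 − 0.842400)(1 − 0.731616) = 0.957703
Series (B and [0.957703]): 0.975407 × 0.957703 = 0.934150
Parallel (A, [0.934150], and E): 1 − (1 − 0.957672)(1 − 0.934150)(1 − 0.980395) = 0.9999

0.9999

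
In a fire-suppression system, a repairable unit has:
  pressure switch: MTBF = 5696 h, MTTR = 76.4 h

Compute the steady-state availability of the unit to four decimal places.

0.9868

A(pressure switch) = MTBF/(MTBF+MTTR) = 5696/(5696+76.4) = 0.9868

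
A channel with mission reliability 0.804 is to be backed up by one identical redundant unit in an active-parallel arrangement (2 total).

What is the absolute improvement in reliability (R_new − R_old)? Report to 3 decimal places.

R_before = 0.804
R_after = 1 − (1 − 0.804)^2 = 0.962
ΔR = 0.962 − 0.804 = 0.158

0.158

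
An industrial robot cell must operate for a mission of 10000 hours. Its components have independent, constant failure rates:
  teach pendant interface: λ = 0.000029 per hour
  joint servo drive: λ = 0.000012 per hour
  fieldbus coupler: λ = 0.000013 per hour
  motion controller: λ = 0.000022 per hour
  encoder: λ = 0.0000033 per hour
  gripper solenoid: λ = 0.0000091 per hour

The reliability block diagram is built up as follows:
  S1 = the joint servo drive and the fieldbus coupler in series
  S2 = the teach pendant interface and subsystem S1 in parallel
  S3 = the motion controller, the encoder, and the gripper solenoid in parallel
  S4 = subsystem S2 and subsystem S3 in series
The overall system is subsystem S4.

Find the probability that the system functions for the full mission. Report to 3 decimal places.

0.944

R(teach pendant interface) = exp(−0.000029 × 10000) = 0.74826
R(joint servo drive) = exp(−0.000012 × 10000) = 0.88692
R(fieldbus coupler) = exp(−0.000013 × 10000) = 0.87810
R(motion controller) = exp(−0.000022 × 10000) = 0.80252
R(encoder) = exp(−0.0000033 × 10000) = 0.96754
R(gripper solenoid) = exp(−0.0000091 × 10000) = 0.91302
Series (joint servo drive and fieldbus coupler): 0.88692 × 0.87810 = 0.77880
Parallel (teach pendant interface and [0.77880]): 1 − (1 − 0.74826)(1 − 0.77880) = 0.94432
Parallel (motion controller, encoder, and gripper solenoid): 1 − (1 − 0.80252)(1 − 0.96754)(1 − 0.91302) = 0.99944
Series ([0.94432] and [0.99944]): 0.94432 × 0.99944 = 0.944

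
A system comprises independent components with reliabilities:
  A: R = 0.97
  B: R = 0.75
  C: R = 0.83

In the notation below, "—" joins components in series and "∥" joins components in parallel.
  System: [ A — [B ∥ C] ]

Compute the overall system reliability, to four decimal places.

0.9288

Parallel (B and C): 1 − (1 − 0.750000)(1 − 0.830000) = 0.957500
Series (A and [0.957500]): 0.970000 × 0.957500 = 0.9288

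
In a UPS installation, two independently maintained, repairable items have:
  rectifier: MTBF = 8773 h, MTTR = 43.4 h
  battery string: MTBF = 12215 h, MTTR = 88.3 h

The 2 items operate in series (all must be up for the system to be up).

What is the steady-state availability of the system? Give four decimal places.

0.9879

A(rectifier) = MTBF/(MTBF+MTTR) = 8773/(8773+43.4) = 0.995077
A(battery string) = MTBF/(MTBF+MTTR) = 12215/(12215+88.3) = 0.992823
Series availability: 0.995077 × 0.992823 = 0.9879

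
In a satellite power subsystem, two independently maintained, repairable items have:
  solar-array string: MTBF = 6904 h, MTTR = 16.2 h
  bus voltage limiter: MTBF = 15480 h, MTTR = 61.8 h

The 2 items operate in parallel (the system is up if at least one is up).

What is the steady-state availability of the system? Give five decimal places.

0.99999

A(solar-array string) = MTBF/(MTBF+MTTR) = 6904/(6904+16.2) = 0.997659
A(bus voltage limiter) = MTBF/(MTBF+MTTR) = 15480/(15480+61.8) = 0.996024
Parallel availability: 1 − (1 − 0.997659)(1 − 0.996024) = 0.99999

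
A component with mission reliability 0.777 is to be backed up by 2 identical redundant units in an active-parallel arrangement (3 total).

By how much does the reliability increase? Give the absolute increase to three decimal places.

R_before = 0.777
R_after = 1 − (1 − 0.777)^3 = 0.989
ΔR = 0.989 − 0.777 = 0.212

0.212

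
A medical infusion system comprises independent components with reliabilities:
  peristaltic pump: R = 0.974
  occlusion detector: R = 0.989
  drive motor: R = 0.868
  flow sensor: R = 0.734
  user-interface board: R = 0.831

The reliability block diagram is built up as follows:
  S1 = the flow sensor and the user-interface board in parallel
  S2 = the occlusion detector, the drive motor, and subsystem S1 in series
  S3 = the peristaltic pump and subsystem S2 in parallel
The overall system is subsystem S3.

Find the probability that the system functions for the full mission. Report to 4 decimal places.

Parallel (flow sensor and user-interface board): 1 − (1 − 0.734000)(1 − 0.831000) = 0.955046
Series (occlusion detector, drive motor, and [0.955046]): 0.989000 × 0.868000 × 0.955046 = 0.819861
Parallel (peristaltic pump and [0.819861]): 1 − (1 − 0.974000)(1 − 0.819861) = 0.9953

0.9953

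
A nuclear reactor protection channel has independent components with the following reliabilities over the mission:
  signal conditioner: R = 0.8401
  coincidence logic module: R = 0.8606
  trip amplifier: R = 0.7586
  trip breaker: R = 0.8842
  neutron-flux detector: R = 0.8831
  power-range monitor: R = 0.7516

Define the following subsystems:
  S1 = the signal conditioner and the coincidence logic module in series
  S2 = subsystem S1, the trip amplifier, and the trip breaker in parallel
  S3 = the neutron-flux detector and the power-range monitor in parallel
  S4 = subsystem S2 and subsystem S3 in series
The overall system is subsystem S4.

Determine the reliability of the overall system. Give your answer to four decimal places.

0.9634

Series (signal conditioner and coincidence logic module): 0.840100 × 0.860600 = 0.722990
Parallel ([0.722990], trip amplifier, and trip breaker): 1 − (1 − 0.722990)(1 − 0.758600)(1 − 0.884200) = 0.992256
Parallel (neutron-flux detector and power-range monitor): 1 − (1 − 0.883100)(1 − 0.751600) = 0.970962
Series ([0.992256] and [0.970962]): 0.992256 × 0.970962 = 0.9634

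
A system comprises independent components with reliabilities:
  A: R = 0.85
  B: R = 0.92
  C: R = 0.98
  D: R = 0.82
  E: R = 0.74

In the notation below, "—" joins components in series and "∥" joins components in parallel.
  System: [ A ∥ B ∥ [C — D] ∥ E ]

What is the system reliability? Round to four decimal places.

0.9994

Series (C and D): 0.980000 × 0.820000 = 0.803600
Parallel (A, B, [0.803600], and E): 1 − (1 − 0.850000)(1 − 0.920000)(1 − 0.803600)(1 − 0.740000) = 0.9994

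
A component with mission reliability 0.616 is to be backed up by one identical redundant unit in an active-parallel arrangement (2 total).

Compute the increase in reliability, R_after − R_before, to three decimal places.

0.237

R_before = 0.616
R_after = 1 − (1 − 0.616)^2 = 0.853
ΔR = 0.853 − 0.616 = 0.237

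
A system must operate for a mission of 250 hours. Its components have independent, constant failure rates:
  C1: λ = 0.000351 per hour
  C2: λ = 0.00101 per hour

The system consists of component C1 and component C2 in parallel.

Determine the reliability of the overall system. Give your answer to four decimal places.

R(C1) = exp(−0.000351 × 250) = 0.915990
R(C2) = exp(−0.00101 × 250) = 0.776856
Parallel (C1 and C2): 1 − (1 − 0.915990)(1 − 0.776856) = 0.9813

0.9813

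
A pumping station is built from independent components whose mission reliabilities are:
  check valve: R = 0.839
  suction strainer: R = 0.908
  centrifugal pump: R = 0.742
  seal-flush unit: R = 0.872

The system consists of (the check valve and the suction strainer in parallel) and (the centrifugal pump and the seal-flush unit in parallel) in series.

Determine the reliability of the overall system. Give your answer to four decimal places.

0.9527

Parallel (check valve and suction strainer): 1 − (1 − 0.839000)(1 − 0.908000) = 0.985188
Parallel (centrifugal pump and seal-flush unit): 1 − (1 − 0.742000)(1 − 0.872000) = 0.966976
Series ([0.985188] and [0.966976]): 0.985188 × 0.966976 = 0.9527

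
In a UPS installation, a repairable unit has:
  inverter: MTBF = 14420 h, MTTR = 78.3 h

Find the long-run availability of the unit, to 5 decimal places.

A(inverter) = MTBF/(MTBF+MTTR) = 14420/(14420+78.3) = 0.99460

0.99460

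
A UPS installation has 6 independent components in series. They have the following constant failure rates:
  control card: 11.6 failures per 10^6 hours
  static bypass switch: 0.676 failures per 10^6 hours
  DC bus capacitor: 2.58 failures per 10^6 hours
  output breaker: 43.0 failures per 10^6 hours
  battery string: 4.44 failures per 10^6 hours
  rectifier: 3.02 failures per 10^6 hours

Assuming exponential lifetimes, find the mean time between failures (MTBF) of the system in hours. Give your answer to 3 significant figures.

Series of exponential components: λ_sys = Σ λ_i
λ_sys = 0.0000116 + 0.000000676 + 0.00000258 + 0.0000430 + 0.00000444 + 0.00000302 = 6.5316e-05 /h
MTBF = 1 / λ_sys = 15300 h

15300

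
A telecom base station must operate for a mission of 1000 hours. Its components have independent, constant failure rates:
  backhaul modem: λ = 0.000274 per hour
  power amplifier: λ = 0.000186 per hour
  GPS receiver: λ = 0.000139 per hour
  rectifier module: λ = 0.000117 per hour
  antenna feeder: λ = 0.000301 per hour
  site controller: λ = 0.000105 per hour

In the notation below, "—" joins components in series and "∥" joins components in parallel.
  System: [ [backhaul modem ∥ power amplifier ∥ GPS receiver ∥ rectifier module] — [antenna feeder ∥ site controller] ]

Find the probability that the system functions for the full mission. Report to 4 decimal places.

0.9735

R(backhaul modem) = exp(−0.000274 × 1000) = 0.760332
R(power amplifier) = exp(−0.000186 × 1000) = 0.830274
R(GPS receiver) = exp(−0.000139 × 1000) = 0.870228
R(rectifier module) = exp(−0.000117 × 1000) = 0.889585
R(antenna feeder) = exp(−0.000301 × 1000) = 0.740078
R(site controller) = exp(−0.000105 × 1000) = 0.900325
Parallel (backhaul modem, power amplifier, GPS receiver, and rectifier module): 1 − (1 − 0.760332)(1 − 0.830274)(1 − 0.870228)(1 − 0.889585) = 0.999417
Parallel (antenna feeder and site controller): 1 − (1 − 0.740078)(1 − 0.900325) = 0.974092
Series ([0.999417] and [0.974092]): 0.999417 × 0.974092 = 0.9735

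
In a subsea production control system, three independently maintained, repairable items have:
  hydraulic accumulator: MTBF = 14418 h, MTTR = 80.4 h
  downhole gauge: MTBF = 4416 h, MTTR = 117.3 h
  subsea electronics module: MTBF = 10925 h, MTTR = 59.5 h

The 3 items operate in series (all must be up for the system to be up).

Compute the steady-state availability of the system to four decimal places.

0.9635

A(hydraulic accumulator) = MTBF/(MTBF+MTTR) = 14418/(14418+80.4) = 0.994455
A(downhole gauge) = MTBF/(MTBF+MTTR) = 4416/(4416+117.3) = 0.974125
A(subsea electronics module) = MTBF/(MTBF+MTTR) = 10925/(10925+59.5) = 0.994583
Series availability: 0.994455 × 0.974125 × 0.994583 = 0.9635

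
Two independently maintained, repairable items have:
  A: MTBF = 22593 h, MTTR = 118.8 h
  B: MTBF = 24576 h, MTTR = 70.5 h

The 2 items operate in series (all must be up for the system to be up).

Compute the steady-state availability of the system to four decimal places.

0.9919

A(A) = MTBF/(MTBF+MTTR) = 22593/(22593+118.8) = 0.994769
A(B) = MTBF/(MTBF+MTTR) = 24576/(24576+70.5) = 0.997140
Series availability: 0.994769 × 0.997140 = 0.9919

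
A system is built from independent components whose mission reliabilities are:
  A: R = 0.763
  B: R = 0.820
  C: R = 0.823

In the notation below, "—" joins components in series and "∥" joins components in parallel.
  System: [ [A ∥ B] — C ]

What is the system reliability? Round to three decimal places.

Parallel (A and B): 1 − (1 − 0.76300)(1 − 0.82000) = 0.95734
Series ([0.95734] and C): 0.95734 × 0.82300 = 0.788

0.788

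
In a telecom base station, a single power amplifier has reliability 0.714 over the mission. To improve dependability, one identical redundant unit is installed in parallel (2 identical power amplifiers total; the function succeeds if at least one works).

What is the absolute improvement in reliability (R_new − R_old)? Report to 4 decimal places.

0.2042

R_before = 0.714
R_after = 1 − (1 − 0.714)^2 = 0.9182
ΔR = 0.9182 − 0.714 = 0.2042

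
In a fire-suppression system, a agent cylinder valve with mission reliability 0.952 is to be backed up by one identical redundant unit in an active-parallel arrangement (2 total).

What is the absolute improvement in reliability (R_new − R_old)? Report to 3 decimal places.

R_before = 0.952
R_after = 1 − (1 − 0.952)^2 = 0.998
ΔR = 0.998 − 0.952 = 0.046

0.046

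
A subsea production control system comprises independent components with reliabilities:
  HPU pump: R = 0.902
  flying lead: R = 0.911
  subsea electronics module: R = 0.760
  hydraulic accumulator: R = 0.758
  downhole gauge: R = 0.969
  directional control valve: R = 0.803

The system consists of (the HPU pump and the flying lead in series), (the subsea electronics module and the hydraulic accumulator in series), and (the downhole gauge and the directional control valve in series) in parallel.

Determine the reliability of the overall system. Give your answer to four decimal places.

Series (HPU pump and flying lead): 0.902000 × 0.911000 = 0.821722
Series (subsea electronics module and hydraulic accumulator): 0.760000 × 0.758000 = 0.576080
Series (downhole gauge and directional control valve): 0.969000 × 0.803000 = 0.778107
Parallel ([0.821722], [0.576080], and [0.778107]): 1 − (1 − 0.821722)(1 − 0.576080)(1 − 0.778107) = 0.9832

0.9832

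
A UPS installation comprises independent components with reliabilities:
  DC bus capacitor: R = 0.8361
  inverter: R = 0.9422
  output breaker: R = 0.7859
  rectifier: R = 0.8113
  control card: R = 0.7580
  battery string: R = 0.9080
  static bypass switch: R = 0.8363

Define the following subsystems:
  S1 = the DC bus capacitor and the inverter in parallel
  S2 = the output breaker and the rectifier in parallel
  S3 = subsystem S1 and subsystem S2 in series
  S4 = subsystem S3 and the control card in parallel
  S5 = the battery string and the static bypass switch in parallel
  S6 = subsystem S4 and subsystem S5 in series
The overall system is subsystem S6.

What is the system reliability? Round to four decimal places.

Parallel (DC bus capacitor and inverter): 1 − (1 − 0.836100)(1 − 0.942200) = 0.990527
Parallel (output breaker and rectifier): 1 − (1 − 0.785900)(1 − 0.811300) = 0.959599
Series ([0.990527] and [0.959599]): 0.990527 × 0.959599 = 0.950509
Parallel ([0.950509] and control card): 1 − (1 − 0.950509)(1 − 0.758000) = 0.988023
Parallel (battery string and static bypass switch): 1 − (1 − 0.908000)(1 − 0.836300) = 0.984940
Series ([0.988023] and [0.984940]): 0.988023 × 0.984940 = 0.9731

0.9731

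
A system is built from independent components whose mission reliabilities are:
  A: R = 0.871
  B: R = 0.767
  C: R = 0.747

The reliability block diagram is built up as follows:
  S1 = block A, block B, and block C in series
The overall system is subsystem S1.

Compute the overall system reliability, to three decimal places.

Series (A, B, and C): 0.87100 × 0.76700 × 0.74700 = 0.499

0.499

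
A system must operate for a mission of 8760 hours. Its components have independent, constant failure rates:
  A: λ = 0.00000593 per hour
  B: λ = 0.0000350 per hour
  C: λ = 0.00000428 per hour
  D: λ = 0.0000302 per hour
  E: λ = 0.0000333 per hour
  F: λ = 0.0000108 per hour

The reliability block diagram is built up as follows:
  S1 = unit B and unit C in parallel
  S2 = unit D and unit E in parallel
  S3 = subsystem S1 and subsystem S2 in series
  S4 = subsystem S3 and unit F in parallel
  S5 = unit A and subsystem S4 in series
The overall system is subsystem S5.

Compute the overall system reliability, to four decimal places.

R(A) = exp(−0.00000593 × 8760) = 0.949379
R(B) = exp(−0.0000350 × 8760) = 0.735945
R(C) = exp(−0.00000428 × 8760) = 0.963201
R(D) = exp(−0.0000302 × 8760) = 0.767550
R(E) = exp(−0.0000333 × 8760) = 0.746987
R(F) = exp(−0.0000108 × 8760) = 0.909729
Parallel (B and C): 1 − (1 − 0.735945)(1 − 0.963201) = 0.990283
Parallel (D and E): 1 − (1 − 0.767550)(1 − 0.746987) = 0.941187
Series ([0.990283] and [0.941187]): 0.990283 × 0.941187 = 0.932041
Parallel ([0.932041] and F): 1 − (1 − 0.932041)(1 − 0.909729) = 0.993865
Series (A and [0.993865]): 0.949379 × 0.993865 = 0.9436

0.9436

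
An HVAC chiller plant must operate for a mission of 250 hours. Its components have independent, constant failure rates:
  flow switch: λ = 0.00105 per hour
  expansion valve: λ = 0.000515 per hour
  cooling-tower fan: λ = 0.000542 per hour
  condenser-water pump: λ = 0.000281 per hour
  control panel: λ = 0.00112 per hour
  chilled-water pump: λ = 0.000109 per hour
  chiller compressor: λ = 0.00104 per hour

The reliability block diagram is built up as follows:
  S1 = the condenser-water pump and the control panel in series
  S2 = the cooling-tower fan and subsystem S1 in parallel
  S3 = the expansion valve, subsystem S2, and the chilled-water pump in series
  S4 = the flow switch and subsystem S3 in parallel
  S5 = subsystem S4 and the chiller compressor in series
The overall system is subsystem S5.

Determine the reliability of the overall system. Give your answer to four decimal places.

0.7396

R(flow switch) = exp(−0.00105 × 250) = 0.769126
R(expansion valve) = exp(−0.000515 × 250) = 0.879194
R(cooling-tower fan) = exp(−0.000542 × 250) = 0.873279
R(condenser-water pump) = exp(−0.000281 × 250) = 0.932161
R(control panel) = exp(−0.00112 × 250) = 0.755784
R(chilled-water pump) = exp(−0.000109 × 250) = 0.973118
R(chiller compressor) = exp(−0.00104 × 250) = 0.771052
Series (condenser-water pump and control panel): 0.932161 × 0.755784 = 0.704512
Parallel (cooling-tower fan and [0.704512]): 1 − (1 − 0.873279)(1 − 0.704512) = 0.962555
Series (expansion valve, [0.962555], and chilled-water pump): 0.879194 × 0.962555 × 0.973118 = 0.823523
Parallel (flow switch and [0.823523]): 1 − (1 − 0.769126)(1 − 0.823523) = 0.959256
Series ([0.959256] and chiller compressor): 0.959256 × 0.771052 = 0.7396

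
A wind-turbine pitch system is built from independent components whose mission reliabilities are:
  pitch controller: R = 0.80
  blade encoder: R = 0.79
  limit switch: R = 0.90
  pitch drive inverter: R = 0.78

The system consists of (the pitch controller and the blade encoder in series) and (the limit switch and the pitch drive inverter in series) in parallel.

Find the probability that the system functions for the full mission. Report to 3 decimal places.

Series (pitch controller and blade encoder): 0.80000 × 0.79000 = 0.63200
Series (limit switch and pitch drive inverter): 0.90000 × 0.78000 = 0.70200
Parallel ([0.63200] and [0.70200]): 1 − (1 − 0.63200)(1 − 0.70200) = 0.890

0.890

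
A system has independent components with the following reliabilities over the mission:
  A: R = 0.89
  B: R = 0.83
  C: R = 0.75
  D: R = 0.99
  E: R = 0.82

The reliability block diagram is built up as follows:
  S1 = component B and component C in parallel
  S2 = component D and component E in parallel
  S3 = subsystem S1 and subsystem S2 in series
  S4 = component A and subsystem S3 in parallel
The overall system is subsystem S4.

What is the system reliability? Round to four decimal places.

0.9951

Parallel (B and C): 1 − (1 − 0.830000)(1 − 0.750000) = 0.957500
Parallel (D and E): 1 − (1 − 0.990000)(1 − 0.820000) = 0.998200
Series ([0.957500] and [0.998200]): 0.957500 × 0.998200 = 0.955777
Parallel (A and [0.955777]): 1 − (1 − 0.890000)(1 − 0.955777) = 0.9951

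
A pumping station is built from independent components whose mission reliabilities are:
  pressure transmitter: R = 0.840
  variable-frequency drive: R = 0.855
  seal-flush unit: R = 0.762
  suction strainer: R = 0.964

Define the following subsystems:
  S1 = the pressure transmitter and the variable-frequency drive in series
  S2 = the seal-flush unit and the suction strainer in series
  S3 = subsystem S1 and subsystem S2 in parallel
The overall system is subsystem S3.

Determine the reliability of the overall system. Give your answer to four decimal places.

Series (pressure transmitter and variable-frequency drive): 0.840000 × 0.855000 = 0.718200
Series (seal-flush unit and suction strainer): 0.762000 × 0.964000 = 0.734568
Parallel ([0.718200] and [0.734568]): 1 − (1 − 0.718200)(1 − 0.734568) = 0.9252

0.9252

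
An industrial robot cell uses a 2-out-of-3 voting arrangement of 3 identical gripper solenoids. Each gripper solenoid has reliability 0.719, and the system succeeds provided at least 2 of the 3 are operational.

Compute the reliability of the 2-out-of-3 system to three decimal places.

R = Σ_{i=2}^{3} C(3,i) p^i (1−p)^{3−i} with p = 0.719
C(3,2)·0.719^2·0.281^1 = 0.43580
C(3,3)·0.719^3·0.281^0 = 0.37169
Sum = 0.807

0.807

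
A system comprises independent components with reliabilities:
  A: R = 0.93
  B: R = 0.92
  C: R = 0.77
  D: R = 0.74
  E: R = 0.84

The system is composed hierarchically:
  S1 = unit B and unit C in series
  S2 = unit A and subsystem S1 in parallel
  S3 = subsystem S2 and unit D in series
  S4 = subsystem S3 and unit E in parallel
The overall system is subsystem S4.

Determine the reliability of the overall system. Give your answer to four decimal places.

0.9560

Series (B and C): 0.920000 × 0.770000 = 0.708400
Parallel (A and [0.708400]): 1 − (1 − 0.930000)(1 − 0.708400) = 0.979588
Series ([0.979588] and D): 0.979588 × 0.740000 = 0.724895
Parallel ([0.724895] and E): 1 − (1 − 0.724895)(1 − 0.840000) = 0.9560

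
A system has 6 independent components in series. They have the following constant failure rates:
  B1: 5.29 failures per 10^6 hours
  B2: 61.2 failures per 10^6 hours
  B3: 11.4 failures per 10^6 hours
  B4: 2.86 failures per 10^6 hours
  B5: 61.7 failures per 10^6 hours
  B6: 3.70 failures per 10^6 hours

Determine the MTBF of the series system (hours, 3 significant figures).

Series of exponential components: λ_sys = Σ λ_i
λ_sys = 0.00000529 + 0.0000612 + 0.0000114 + 0.00000286 + 0.0000617 + 0.00000370 = 1.4615e-04 /h
MTBF = 1 / λ_sys = 6840 h

6840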